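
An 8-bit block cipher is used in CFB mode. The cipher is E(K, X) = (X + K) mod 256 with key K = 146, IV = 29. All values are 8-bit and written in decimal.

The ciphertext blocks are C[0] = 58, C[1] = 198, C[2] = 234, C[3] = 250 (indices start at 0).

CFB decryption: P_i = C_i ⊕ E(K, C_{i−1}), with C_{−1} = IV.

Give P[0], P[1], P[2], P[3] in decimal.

P[0]: E(K, 29) = 175; 58 ⊕ 175 = 149.
P[1]: E(K, 58) = 204; 198 ⊕ 204 = 10.
P[2]: E(K, 198) = 88; 234 ⊕ 88 = 178.
P[3]: E(K, 234) = 124; 250 ⊕ 124 = 134.

P[0] = 149, P[1] = 10, P[2] = 178, P[3] = 134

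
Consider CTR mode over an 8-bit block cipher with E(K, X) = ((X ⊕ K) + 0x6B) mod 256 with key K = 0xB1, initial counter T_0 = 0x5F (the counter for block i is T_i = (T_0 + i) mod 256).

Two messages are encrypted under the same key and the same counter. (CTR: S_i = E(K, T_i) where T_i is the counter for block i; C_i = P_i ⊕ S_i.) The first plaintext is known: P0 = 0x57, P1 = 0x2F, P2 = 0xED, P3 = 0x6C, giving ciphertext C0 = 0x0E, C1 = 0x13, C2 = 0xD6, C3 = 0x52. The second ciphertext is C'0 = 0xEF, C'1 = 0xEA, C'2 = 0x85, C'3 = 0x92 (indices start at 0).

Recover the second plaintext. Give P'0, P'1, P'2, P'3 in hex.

In CTR with a reused counter, both messages share the same keystream S_i, so C_i ⊕ C'_i = P_i ⊕ P'_i and thus P'_i = P_i ⊕ C_i ⊕ C'_i.
P'0: 0x57 ⊕ 0x0E ⊕ 0xEF = 0xB6.
P'1: 0x2F ⊕ 0x13 ⊕ 0xEA = 0xD6.
P'2: 0xED ⊕ 0xD6 ⊕ 0x85 = 0xBE.
P'3: 0x6C ⊕ 0x52 ⊕ 0x92 = 0xAC.

P'0 = 0xB6, P'1 = 0xD6, P'2 = 0xBE, P'3 = 0xAC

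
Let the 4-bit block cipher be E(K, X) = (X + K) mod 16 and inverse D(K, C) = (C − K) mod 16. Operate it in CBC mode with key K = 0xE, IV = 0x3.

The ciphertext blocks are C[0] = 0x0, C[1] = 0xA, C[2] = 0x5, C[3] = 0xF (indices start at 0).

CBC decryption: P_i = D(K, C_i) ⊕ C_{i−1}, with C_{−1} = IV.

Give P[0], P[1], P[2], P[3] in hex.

P[0]: D(K, 0x0) = 0x2; 0x2 ⊕ 0x3 = 0x1.
P[1]: D(K, 0xA) = 0xC; 0xC ⊕ 0x0 = 0xC.
P[2]: D(K, 0x5) = 0x7; 0x7 ⊕ 0xA = 0xD.
P[3]: D(K, 0xF) = 0x1; 0x1 ⊕ 0x5 = 0x4.

P[0] = 0x1, P[1] = 0xC, P[2] = 0xD, P[3] = 0x4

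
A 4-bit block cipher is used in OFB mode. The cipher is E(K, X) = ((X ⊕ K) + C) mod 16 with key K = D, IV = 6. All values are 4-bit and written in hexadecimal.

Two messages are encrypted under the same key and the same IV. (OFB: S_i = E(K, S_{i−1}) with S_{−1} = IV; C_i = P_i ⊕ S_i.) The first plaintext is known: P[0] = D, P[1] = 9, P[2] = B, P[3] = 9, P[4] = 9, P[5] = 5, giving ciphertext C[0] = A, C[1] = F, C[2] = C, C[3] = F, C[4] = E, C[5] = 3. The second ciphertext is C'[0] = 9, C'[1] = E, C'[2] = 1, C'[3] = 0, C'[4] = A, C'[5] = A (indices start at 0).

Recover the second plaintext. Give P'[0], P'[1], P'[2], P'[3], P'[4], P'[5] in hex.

In OFB with a reused IV, both messages share the same keystream S_i, so C_i ⊕ C'_i = P_i ⊕ P'_i and thus P'_i = P_i ⊕ C_i ⊕ C'_i.
P'[0]: D ⊕ A ⊕ 9 = E.
P'[1]: 9 ⊕ F ⊕ E = 8.
P'[2]: B ⊕ C ⊕ 1 = 6.
P'[3]: 9 ⊕ F ⊕ 0 = 6.
P'[4]: 9 ⊕ E ⊕ A = D.
P'[5]: 5 ⊕ 3 ⊕ A = C.

P'[0] = E, P'[1] = 8, P'[2] = 6, P'[3] = 6, P'[4] = D, P'[5] = C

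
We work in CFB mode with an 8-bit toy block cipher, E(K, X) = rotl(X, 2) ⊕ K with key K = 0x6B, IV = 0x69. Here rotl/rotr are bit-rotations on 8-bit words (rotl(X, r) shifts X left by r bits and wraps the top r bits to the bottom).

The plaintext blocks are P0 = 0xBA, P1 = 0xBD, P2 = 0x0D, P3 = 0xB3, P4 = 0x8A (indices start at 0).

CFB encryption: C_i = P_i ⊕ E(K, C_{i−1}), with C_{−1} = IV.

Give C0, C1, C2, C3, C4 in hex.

C0 = 0x74, C1 = 0x07, C2 = 0x7A, C3 = 0x31, C4 = 0x25

C0: E(K, 0x69) = 0xCE; 0xBA ⊕ 0xCE = 0x74.
C1: E(K, 0x74) = 0xBA; 0xBD ⊕ 0xBA = 0x07.
C2: E(K, 0x07) = 0x77; 0x0D ⊕ 0x77 = 0x7A.
C3: E(K, 0x7A) = 0x82; 0xB3 ⊕ 0x82 = 0x31.
C4: E(K, 0x31) = 0xAF; 0x8A ⊕ 0xAF = 0x25.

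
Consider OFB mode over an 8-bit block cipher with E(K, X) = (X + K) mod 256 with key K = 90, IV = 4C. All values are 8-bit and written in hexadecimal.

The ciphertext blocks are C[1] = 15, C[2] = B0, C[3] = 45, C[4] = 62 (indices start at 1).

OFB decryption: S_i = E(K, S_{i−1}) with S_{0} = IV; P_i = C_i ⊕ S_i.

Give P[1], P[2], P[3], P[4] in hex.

P[1]: S = E(K, 4C) = DC; 15 ⊕ DC = C9.
P[2]: S = E(K, DC) = 6C; B0 ⊕ 6C = DC.
P[3]: S = E(K, 6C) = FC; 45 ⊕ FC = B9.
P[4]: S = E(K, FC) = 8C; 62 ⊕ 8C = EE.

P[1] = C9, P[2] = DC, P[3] = B9, P[4] = EE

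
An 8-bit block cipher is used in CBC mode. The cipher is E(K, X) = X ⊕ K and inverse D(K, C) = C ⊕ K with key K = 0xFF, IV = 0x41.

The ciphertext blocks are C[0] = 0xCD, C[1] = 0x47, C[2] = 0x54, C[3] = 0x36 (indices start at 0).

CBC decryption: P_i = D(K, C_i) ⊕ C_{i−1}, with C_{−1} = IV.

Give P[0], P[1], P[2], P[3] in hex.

P[0]: D(K, 0xCD) = 0x32; 0x32 ⊕ 0x41 = 0x73.
P[1]: D(K, 0x47) = 0xB8; 0xB8 ⊕ 0xCD = 0x75.
P[2]: D(K, 0x54) = 0xAB; 0xAB ⊕ 0x47 = 0xEC.
P[3]: D(K, 0x36) = 0xC9; 0xC9 ⊕ 0x54 = 0x9D.

P[0] = 0x73, P[1] = 0x75, P[2] = 0xEC, P[3] = 0x9D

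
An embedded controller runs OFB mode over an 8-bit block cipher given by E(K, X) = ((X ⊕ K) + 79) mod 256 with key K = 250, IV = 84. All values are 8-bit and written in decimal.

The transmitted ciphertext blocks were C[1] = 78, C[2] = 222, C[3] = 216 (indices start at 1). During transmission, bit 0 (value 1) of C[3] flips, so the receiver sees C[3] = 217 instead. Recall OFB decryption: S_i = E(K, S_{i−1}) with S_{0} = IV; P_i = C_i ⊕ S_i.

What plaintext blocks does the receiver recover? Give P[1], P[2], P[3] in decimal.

Only C[3] changed, to 217. In OFB, a change in C_i flips the same bit in P_i only; the keystream is unaffected. Decrypting the received ciphertext:
P[1]: S = E(K, 84) = 253; 78 ⊕ 253 = 179.
P[2]: S = E(K, 253) = 86; 222 ⊕ 86 = 136.
P[3]: S = E(K, 86) = 251; 217 ⊕ 251 = 34.
Blocks that differ from the original plaintext: P[3].

P[1] = 179, P[2] = 136, P[3] = 34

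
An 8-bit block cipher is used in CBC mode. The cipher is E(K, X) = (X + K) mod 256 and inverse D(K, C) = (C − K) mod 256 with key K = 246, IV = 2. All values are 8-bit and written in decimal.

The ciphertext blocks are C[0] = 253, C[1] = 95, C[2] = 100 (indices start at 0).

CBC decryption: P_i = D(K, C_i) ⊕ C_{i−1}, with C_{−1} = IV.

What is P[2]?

P[2] = 49

P[2]: D(K, 100) = 110; 110 ⊕ 95 = 49.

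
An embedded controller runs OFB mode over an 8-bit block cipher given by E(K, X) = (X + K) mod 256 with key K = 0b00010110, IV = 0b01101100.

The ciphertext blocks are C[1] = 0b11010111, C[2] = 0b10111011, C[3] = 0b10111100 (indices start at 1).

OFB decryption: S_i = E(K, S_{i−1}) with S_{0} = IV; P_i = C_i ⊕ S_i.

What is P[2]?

P[1]: S = E(K, 0b01101100) = 0b10000010; 0b11010111 ⊕ 0b10000010 = 0b01010101.
P[2]: S = E(K, 0b10000010) = 0b10011000; 0b10111011 ⊕ 0b10011000 = 0b00100011.

P[2] = 0b00100011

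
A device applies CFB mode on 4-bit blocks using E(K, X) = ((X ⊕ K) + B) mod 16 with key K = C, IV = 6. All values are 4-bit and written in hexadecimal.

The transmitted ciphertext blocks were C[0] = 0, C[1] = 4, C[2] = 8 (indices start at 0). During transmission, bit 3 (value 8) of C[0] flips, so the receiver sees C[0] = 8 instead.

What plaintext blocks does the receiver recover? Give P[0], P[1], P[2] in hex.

CFB decryption: P_i = C_i ⊕ E(K, C_{i−1}), with C_{−1} = IV.
Only C[0] changed, to 8. In CFB, a change in C_i flips the same bit in P_i and garbles P_{i+1}. Decrypting the received ciphertext:
P[0]: E(K, 6) = 5; 8 ⊕ 5 = D.
P[1]: E(K, 8) = F; 4 ⊕ F = B.
P[2]: E(K, 4) = 3; 8 ⊕ 3 = B.
Blocks that differ from the original plaintext: P[0], P[1].

P[0] = D, P[1] = B, P[2] = B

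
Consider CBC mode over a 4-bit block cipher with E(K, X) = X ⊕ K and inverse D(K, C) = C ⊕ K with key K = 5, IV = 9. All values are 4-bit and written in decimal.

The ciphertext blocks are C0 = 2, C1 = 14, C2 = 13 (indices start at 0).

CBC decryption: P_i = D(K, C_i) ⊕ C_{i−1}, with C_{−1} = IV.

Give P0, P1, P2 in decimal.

P0 = 14, P1 = 9, P2 = 6

P0: D(K, 2) = 7; 7 ⊕ 9 = 14.
P1: D(K, 14) = 11; 11 ⊕ 2 = 9.
P2: D(K, 13) = 8; 8 ⊕ 14 = 6.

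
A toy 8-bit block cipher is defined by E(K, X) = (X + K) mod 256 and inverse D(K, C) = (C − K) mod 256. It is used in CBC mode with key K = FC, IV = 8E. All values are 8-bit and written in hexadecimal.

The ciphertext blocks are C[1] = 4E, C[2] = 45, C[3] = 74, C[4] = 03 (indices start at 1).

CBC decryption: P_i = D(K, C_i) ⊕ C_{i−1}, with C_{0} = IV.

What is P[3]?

P[3] = 3D

P[3]: D(K, 74) = 78; 78 ⊕ 45 = 3D.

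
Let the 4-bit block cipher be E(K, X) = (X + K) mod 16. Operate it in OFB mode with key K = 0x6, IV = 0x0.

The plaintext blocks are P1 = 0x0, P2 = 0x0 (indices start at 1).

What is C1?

OFB encryption: S_i = E(K, S_{i−1}) with S_{0} = IV; C_i = P_i ⊕ S_i.
C1: S = E(K, 0x0) = 0x6; 0x0 ⊕ 0x6 = 0x6.

C1 = 0x6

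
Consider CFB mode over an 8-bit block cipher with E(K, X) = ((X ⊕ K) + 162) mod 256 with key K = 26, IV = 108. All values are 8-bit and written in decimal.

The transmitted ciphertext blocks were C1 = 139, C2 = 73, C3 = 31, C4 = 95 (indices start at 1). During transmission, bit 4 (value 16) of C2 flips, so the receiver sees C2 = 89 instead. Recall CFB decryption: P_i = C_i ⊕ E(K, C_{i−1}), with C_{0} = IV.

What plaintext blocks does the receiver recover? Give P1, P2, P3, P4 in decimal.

P1 = 147, P2 = 106, P3 = 250, P4 = 248

Only C2 changed, to 89. In CFB, a change in C_i flips the same bit in P_i and garbles P_{i+1}. Decrypting the received ciphertext:
P1: E(K, 108) = 24; 139 ⊕ 24 = 147.
P2: E(K, 139) = 51; 89 ⊕ 51 = 106.
P3: E(K, 89) = 229; 31 ⊕ 229 = 250.
P4: E(K, 31) = 167; 95 ⊕ 167 = 248.
Blocks that differ from the original plaintext: P2, P3.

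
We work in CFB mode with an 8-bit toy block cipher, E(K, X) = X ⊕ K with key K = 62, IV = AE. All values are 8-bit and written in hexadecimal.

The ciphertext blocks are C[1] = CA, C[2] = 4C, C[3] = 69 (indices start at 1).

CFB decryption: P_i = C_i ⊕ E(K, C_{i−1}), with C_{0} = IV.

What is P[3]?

P[3]: E(K, 4C) = 2E; 69 ⊕ 2E = 47.

P[3] = 47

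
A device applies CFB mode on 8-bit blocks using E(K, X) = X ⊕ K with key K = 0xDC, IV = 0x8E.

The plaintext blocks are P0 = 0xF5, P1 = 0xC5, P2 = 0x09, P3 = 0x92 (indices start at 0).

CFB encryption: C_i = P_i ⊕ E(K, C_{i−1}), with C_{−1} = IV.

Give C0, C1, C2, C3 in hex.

C0 = 0xA7, C1 = 0xBE, C2 = 0x6B, C3 = 0x25

C0: E(K, 0x8E) = 0x52; 0xF5 ⊕ 0x52 = 0xA7.
C1: E(K, 0xA7) = 0x7B; 0xC5 ⊕ 0x7B = 0xBE.
C2: E(K, 0xBE) = 0x62; 0x09 ⊕ 0x62 = 0x6B.
C3: E(K, 0x6B) = 0xB7; 0x92 ⊕ 0xB7 = 0x25.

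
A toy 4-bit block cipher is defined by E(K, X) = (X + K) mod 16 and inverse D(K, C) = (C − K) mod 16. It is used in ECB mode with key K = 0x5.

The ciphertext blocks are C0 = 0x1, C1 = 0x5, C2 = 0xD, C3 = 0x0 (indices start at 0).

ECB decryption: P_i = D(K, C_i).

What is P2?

P2 = 0x8

P2: D(K, 0xD) = 0x8.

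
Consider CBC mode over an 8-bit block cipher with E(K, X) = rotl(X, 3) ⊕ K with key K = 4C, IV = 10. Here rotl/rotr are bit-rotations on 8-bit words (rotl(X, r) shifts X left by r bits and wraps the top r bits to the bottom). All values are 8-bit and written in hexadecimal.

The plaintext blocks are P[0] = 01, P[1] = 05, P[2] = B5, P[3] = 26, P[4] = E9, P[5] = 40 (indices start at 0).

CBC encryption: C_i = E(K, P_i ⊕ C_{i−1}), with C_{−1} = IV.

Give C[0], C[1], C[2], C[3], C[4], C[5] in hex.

C[0]: P[0] ⊕ 10 = 11; E(K, 11) = C4.
C[1]: P[1] ⊕ C4 = C1; E(K, C1) = 42.
C[2]: P[2] ⊕ 42 = F7; E(K, F7) = F3.
C[3]: P[3] ⊕ F3 = D5; E(K, D5) = E2.
C[4]: P[4] ⊕ E2 = 0B; E(K, 0B) = 14.
C[5]: P[5] ⊕ 14 = 54; E(K, 54) = EE.

C[0] = C4, C[1] = 42, C[2] = F3, C[3] = E2, C[4] = 14, C[5] = EE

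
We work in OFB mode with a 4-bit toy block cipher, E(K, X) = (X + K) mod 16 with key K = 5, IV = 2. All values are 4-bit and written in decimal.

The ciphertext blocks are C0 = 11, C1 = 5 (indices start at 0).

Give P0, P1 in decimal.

OFB decryption: S_i = E(K, S_{i−1}) with S_{−1} = IV; P_i = C_i ⊕ S_i.
P0: S = E(K, 2) = 7; 11 ⊕ 7 = 12.
P1: S = E(K, 7) = 12; 5 ⊕ 12 = 9.

P0 = 12, P1 = 9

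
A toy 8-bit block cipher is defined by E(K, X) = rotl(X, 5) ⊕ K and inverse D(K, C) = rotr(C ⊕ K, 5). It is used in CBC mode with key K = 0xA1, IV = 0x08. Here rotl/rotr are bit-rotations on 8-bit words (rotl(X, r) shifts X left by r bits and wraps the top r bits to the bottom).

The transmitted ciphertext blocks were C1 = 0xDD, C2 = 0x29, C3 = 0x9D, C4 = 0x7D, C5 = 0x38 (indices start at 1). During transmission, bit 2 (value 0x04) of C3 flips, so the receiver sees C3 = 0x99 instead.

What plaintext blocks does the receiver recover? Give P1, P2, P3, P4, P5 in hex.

P1 = 0xEB, P2 = 0x99, P3 = 0xE8, P4 = 0x7F, P5 = 0xB1

CBC decryption: P_i = D(K, C_i) ⊕ C_{i−1}, with C_{0} = IV.
Only C3 changed, to 0x99. In CBC, a change in C_i garbles P_i and flips the same bit in P_{i+1}. Decrypting the received ciphertext:
P1: D(K, 0xDD) = 0xE3; 0xE3 ⊕ 0x08 = 0xEB.
P2: D(K, 0x29) = 0x44; 0x44 ⊕ 0xDD = 0x99.
P3: D(K, 0x99) = 0xC1; 0xC1 ⊕ 0x29 = 0xE8.
P4: D(K, 0x7D) = 0xE6; 0xE6 ⊕ 0x99 = 0x7F.
P5: D(K, 0x38) = 0xCC; 0xCC ⊕ 0x7D = 0xB1.
Blocks that differ from the original plaintext: P3, P4.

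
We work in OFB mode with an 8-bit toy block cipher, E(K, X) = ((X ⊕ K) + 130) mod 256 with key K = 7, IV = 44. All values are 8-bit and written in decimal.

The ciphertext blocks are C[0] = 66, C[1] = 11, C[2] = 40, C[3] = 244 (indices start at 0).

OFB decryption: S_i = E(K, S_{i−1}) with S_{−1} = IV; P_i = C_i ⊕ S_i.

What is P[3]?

P[3] = 216

P[0]: S = E(K, 44) = 173; 66 ⊕ 173 = 239.
P[1]: S = E(K, 173) = 44; 11 ⊕ 44 = 39.
P[2]: S = E(K, 44) = 173; 40 ⊕ 173 = 133.
P[3]: S = E(K, 173) = 44; 244 ⊕ 44 = 216.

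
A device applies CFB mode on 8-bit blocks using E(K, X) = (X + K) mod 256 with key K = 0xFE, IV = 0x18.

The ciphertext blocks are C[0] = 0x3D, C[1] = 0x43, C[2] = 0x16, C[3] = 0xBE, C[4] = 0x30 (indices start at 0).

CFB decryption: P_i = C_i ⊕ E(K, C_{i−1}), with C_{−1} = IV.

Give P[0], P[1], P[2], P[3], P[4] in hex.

P[0]: E(K, 0x18) = 0x16; 0x3D ⊕ 0x16 = 0x2B.
P[1]: E(K, 0x3D) = 0x3B; 0x43 ⊕ 0x3B = 0x78.
P[2]: E(K, 0x43) = 0x41; 0x16 ⊕ 0x41 = 0x57.
P[3]: E(K, 0x16) = 0x14; 0xBE ⊕ 0x14 = 0xAA.
P[4]: E(K, 0xBE) = 0xBC; 0x30 ⊕ 0xBC = 0x8C.

P[0] = 0x2B, P[1] = 0x78, P[2] = 0x57, P[3] = 0xAA, P[4] = 0x8C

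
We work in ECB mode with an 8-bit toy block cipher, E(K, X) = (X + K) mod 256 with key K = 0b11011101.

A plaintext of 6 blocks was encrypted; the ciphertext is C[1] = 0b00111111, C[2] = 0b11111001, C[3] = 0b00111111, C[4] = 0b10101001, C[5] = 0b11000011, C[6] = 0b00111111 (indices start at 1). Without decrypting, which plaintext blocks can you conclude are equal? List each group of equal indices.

ECB encrypts each block independently with the same key, so equal ciphertext blocks imply equal plaintext blocks.
C[1] = C[3] = C[6] = 0b00111111, so P[1] = P[3] = P[6].

P[1] = P[3] = P[6]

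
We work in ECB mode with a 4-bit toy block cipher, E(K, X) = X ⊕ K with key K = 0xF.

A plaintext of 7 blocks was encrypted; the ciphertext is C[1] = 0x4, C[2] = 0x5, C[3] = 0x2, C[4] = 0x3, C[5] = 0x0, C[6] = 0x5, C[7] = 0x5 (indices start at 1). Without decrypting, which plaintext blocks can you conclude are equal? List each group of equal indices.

ECB encrypts each block independently with the same key, so equal ciphertext blocks imply equal plaintext blocks.
C[2] = C[6] = C[7] = 0x5, so P[2] = P[6] = P[7].

P[2] = P[6] = P[7]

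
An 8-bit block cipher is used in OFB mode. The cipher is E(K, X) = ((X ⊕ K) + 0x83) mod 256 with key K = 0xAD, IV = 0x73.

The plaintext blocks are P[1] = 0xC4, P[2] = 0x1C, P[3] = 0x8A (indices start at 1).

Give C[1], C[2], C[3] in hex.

C[1] = 0xA5, C[2] = 0x53, C[3] = 0xEF

OFB encryption: S_i = E(K, S_{i−1}) with S_{0} = IV; C_i = P_i ⊕ S_i.
C[1]: S = E(K, 0x73) = 0x61; 0xC4 ⊕ 0x61 = 0xA5.
C[2]: S = E(K, 0x61) = 0x4F; 0x1C ⊕ 0x4F = 0x53.
C[3]: S = E(K, 0x4F) = 0x65; 0x8A ⊕ 0x65 = 0xEF.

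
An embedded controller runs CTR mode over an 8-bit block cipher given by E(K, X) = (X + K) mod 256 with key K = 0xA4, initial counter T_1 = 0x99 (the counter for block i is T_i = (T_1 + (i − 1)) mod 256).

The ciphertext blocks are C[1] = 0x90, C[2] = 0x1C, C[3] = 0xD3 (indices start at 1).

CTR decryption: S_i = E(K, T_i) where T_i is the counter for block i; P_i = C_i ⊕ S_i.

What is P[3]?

P[3] = 0xEC

P[3]: T = 0x9B, S = E(K, T) = 0x3F; 0xD3 ⊕ 0x3F = 0xEC.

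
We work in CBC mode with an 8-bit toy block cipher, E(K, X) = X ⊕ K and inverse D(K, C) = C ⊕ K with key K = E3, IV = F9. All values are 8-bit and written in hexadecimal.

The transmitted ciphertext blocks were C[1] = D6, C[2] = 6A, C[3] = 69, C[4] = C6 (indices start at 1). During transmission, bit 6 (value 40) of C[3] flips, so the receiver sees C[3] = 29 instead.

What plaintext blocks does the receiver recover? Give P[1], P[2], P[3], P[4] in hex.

P[1] = CC, P[2] = 5F, P[3] = A0, P[4] = 0C

CBC decryption: P_i = D(K, C_i) ⊕ C_{i−1}, with C_{0} = IV.
Only C[3] changed, to 29. In CBC, a change in C_i garbles P_i and flips the same bit in P_{i+1}. Decrypting the received ciphertext:
P[1]: D(K, D6) = 35; 35 ⊕ F9 = CC.
P[2]: D(K, 6A) = 89; 89 ⊕ D6 = 5F.
P[3]: D(K, 29) = CA; CA ⊕ 6A = A0.
P[4]: D(K, C6) = 25; 25 ⊕ 29 = 0C.
Blocks that differ from the original plaintext: P[3], P[4].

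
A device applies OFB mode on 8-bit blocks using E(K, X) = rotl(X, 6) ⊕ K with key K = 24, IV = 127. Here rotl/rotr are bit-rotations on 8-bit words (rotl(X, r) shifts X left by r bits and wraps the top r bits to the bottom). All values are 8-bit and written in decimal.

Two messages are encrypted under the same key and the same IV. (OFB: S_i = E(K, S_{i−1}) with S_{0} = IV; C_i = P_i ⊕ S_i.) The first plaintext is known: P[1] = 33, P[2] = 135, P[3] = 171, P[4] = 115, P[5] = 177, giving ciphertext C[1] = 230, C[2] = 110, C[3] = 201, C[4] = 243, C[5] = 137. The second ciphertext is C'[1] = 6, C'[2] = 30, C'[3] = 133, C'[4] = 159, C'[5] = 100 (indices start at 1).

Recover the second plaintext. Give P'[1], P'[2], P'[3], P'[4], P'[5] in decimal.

In OFB with a reused IV, both messages share the same keystream S_i, so C_i ⊕ C'_i = P_i ⊕ P'_i and thus P'_i = P_i ⊕ C_i ⊕ C'_i.
P'[1]: 33 ⊕ 230 ⊕ 6 = 193.
P'[2]: 135 ⊕ 110 ⊕ 30 = 247.
P'[3]: 171 ⊕ 201 ⊕ 133 = 231.
P'[4]: 115 ⊕ 243 ⊕ 159 = 31.
P'[5]: 177 ⊕ 137 ⊕ 100 = 92.

P'[1] = 193, P'[2] = 247, P'[3] = 231, P'[4] = 31, P'[5] = 92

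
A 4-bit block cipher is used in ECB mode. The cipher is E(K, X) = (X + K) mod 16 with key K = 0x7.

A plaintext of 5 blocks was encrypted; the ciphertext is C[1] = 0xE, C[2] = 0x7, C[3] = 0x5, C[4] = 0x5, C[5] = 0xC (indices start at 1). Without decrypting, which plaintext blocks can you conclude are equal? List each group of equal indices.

P[3] = P[4]

ECB encrypts each block independently with the same key, so equal ciphertext blocks imply equal plaintext blocks.
C[3] = C[4] = 0x5, so P[3] = P[4].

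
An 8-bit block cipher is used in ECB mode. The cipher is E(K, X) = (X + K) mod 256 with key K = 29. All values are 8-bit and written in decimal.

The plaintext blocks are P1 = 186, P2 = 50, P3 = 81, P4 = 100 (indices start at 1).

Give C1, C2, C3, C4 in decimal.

C1 = 215, C2 = 79, C3 = 110, C4 = 129

ECB encryption: C_i = E(K, P_i).
C1: E(K, 186) = 215.
C2: E(K, 50) = 79.
C3: E(K, 81) = 110.
C4: E(K, 100) = 129.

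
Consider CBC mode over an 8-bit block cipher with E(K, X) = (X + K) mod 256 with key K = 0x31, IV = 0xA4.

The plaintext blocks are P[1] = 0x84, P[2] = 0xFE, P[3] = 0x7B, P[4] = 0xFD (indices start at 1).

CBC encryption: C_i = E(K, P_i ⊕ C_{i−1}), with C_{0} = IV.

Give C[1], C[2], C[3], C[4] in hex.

C[1] = 0x51, C[2] = 0xE0, C[3] = 0xCC, C[4] = 0x62

C[1]: P[1] ⊕ 0xA4 = 0x20; E(K, 0x20) = 0x51.
C[2]: P[2] ⊕ 0x51 = 0xAF; E(K, 0xAF) = 0xE0.
C[3]: P[3] ⊕ 0xE0 = 0x9B; E(K, 0x9B) = 0xCC.
C[4]: P[4] ⊕ 0xCC = 0x31; E(K, 0x31) = 0x62.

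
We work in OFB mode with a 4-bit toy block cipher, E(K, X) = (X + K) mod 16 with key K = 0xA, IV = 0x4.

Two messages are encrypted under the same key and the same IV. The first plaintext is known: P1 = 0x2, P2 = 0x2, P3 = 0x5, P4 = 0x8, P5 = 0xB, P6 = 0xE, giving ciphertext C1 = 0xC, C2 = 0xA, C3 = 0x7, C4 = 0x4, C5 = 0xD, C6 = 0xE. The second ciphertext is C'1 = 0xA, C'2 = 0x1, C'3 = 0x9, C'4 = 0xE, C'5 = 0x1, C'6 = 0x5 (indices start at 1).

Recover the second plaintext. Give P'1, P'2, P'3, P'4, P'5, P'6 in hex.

In OFB with a reused IV, both messages share the same keystream S_i, so C_i ⊕ C'_i = P_i ⊕ P'_i and thus P'_i = P_i ⊕ C_i ⊕ C'_i.
P'1: 0x2 ⊕ 0xC ⊕ 0xA = 0x4.
P'2: 0x2 ⊕ 0xA ⊕ 0x1 = 0x9.
P'3: 0x5 ⊕ 0x7 ⊕ 0x9 = 0xB.
P'4: 0x8 ⊕ 0x4 ⊕ 0xE = 0x2.
P'5: 0xB ⊕ 0xD ⊕ 0x1 = 0x7.
P'6: 0xE ⊕ 0xE ⊕ 0x5 = 0x5.

P'1 = 0x4, P'2 = 0x9, P'3 = 0xB, P'4 = 0x2, P'5 = 0x7, P'6 = 0x5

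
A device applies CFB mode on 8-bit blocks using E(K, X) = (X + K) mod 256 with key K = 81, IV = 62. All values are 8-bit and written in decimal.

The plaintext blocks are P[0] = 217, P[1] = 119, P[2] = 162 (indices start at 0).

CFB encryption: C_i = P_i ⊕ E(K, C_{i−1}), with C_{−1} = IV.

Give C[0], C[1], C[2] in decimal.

C[0]: E(K, 62) = 143; 217 ⊕ 143 = 86.
C[1]: E(K, 86) = 167; 119 ⊕ 167 = 208.
C[2]: E(K, 208) = 33; 162 ⊕ 33 = 131.

C[0] = 86, C[1] = 208, C[2] = 131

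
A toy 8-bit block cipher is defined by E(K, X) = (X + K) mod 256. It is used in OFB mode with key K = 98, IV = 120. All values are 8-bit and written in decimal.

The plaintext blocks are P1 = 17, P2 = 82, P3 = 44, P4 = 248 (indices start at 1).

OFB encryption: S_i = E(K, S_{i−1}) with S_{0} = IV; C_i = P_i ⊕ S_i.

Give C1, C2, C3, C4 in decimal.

C1: S = E(K, 120) = 218; 17 ⊕ 218 = 203.
C2: S = E(K, 218) = 60; 82 ⊕ 60 = 110.
C3: S = E(K, 60) = 158; 44 ⊕ 158 = 178.
C4: S = E(K, 158) = 0; 248 ⊕ 0 = 248.

C1 = 203, C2 = 110, C3 = 178, C4 = 248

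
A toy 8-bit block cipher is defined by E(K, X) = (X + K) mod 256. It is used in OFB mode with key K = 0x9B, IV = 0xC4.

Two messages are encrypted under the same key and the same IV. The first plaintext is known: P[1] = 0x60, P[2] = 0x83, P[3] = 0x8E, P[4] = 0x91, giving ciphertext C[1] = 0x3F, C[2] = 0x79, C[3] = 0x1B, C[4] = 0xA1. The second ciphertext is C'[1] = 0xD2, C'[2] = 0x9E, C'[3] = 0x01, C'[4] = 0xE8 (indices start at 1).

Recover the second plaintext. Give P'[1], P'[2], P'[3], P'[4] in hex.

P'[1] = 0x8D, P'[2] = 0x64, P'[3] = 0x94, P'[4] = 0xD8

In OFB with a reused IV, both messages share the same keystream S_i, so C_i ⊕ C'_i = P_i ⊕ P'_i and thus P'_i = P_i ⊕ C_i ⊕ C'_i.
P'[1]: 0x60 ⊕ 0x3F ⊕ 0xD2 = 0x8D.
P'[2]: 0x83 ⊕ 0x79 ⊕ 0x9E = 0x64.
P'[3]: 0x8E ⊕ 0x1B ⊕ 0x01 = 0x94.
P'[4]: 0x91 ⊕ 0xA1 ⊕ 0xE8 = 0xD8.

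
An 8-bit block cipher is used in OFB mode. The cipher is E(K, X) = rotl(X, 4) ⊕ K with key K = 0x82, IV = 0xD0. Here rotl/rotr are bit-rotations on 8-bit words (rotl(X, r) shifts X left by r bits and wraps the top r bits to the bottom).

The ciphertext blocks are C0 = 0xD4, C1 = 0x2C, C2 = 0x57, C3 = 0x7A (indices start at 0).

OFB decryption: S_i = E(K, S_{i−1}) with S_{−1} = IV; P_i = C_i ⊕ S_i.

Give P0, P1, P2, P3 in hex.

P0 = 0x5B, P1 = 0x56, P2 = 0x72, P3 = 0xAA

P0: S = E(K, 0xD0) = 0x8F; 0xD4 ⊕ 0x8F = 0x5B.
P1: S = E(K, 0x8F) = 0x7A; 0x2C ⊕ 0x7A = 0x56.
P2: S = E(K, 0x7A) = 0x25; 0x57 ⊕ 0x25 = 0x72.
P3: S = E(K, 0x25) = 0xD0; 0x7A ⊕ 0xD0 = 0xAA.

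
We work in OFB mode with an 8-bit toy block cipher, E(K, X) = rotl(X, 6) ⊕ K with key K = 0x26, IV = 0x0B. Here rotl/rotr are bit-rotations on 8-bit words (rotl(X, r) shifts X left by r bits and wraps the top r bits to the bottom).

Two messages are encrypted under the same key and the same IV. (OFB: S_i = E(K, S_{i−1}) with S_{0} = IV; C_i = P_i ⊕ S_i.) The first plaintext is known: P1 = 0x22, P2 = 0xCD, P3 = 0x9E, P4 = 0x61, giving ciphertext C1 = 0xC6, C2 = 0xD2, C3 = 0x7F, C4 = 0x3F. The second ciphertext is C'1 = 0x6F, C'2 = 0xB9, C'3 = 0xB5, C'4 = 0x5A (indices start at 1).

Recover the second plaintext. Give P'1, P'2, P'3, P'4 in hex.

In OFB with a reused IV, both messages share the same keystream S_i, so C_i ⊕ C'_i = P_i ⊕ P'_i and thus P'_i = P_i ⊕ C_i ⊕ C'_i.
P'1: 0x22 ⊕ 0xC6 ⊕ 0x6F = 0x8B.
P'2: 0xCD ⊕ 0xD2 ⊕ 0xB9 = 0xA6.
P'3: 0x9E ⊕ 0x7F ⊕ 0xB5 = 0x54.
P'4: 0x61 ⊕ 0x3F ⊕ 0x5A = 0x04.

P'1 = 0x8B, P'2 = 0xA6, P'3 = 0x54, P'4 = 0x04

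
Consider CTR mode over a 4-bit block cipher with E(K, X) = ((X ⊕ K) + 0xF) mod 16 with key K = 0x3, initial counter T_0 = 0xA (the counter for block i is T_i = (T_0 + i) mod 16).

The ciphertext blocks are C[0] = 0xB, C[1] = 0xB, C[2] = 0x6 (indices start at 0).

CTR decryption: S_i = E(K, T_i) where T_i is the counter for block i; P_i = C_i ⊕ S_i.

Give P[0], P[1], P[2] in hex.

P[0] = 0x3, P[1] = 0xC, P[2] = 0x8

P[0]: T = 0xA, S = E(K, T) = 0x8; 0xB ⊕ 0x8 = 0x3.
P[1]: T = 0xB, S = E(K, T) = 0x7; 0xB ⊕ 0x7 = 0xC.
P[2]: T = 0xC, S = E(K, T) = 0xE; 0x6 ⊕ 0xE = 0x8.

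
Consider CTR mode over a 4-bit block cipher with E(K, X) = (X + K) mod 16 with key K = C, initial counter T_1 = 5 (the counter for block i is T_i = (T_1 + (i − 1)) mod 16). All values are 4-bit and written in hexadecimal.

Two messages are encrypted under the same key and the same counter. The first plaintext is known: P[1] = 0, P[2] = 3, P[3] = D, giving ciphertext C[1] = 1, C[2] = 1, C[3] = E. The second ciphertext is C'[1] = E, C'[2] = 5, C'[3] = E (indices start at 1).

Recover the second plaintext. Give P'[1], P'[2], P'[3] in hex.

P'[1] = F, P'[2] = 7, P'[3] = D

In CTR with a reused counter, both messages share the same keystream S_i, so C_i ⊕ C'_i = P_i ⊕ P'_i and thus P'_i = P_i ⊕ C_i ⊕ C'_i.
P'[1]: 0 ⊕ 1 ⊕ E = F.
P'[2]: 3 ⊕ 1 ⊕ 5 = 7.
P'[3]: D ⊕ E ⊕ E = D.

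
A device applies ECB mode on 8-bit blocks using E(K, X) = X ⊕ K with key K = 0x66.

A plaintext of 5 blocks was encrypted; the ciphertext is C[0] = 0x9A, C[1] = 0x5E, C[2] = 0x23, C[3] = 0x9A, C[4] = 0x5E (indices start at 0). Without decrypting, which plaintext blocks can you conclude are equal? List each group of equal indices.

ECB encrypts each block independently with the same key, so equal ciphertext blocks imply equal plaintext blocks.
C[0] = C[3] = 0x9A, so P[0] = P[3].
C[1] = C[4] = 0x5E, so P[1] = P[4].

P[0] = P[3]; P[1] = P[4]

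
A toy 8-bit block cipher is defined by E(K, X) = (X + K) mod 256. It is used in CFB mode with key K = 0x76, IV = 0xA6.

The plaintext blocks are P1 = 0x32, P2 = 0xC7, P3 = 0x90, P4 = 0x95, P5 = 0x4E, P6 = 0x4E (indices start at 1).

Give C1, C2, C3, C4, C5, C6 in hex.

C1 = 0x2E, C2 = 0x63, C3 = 0x49, C4 = 0x2A, C5 = 0xEE, C6 = 0x2A

CFB encryption: C_i = P_i ⊕ E(K, C_{i−1}), with C_{0} = IV.
C1: E(K, 0xA6) = 0x1C; 0x32 ⊕ 0x1C = 0x2E.
C2: E(K, 0x2E) = 0xA4; 0xC7 ⊕ 0xA4 = 0x63.
C3: E(K, 0x63) = 0xD9; 0x90 ⊕ 0xD9 = 0x49.
C4: E(K, 0x49) = 0xBF; 0x95 ⊕ 0xBF = 0x2A.
C5: E(K, 0x2A) = 0xA0; 0x4E ⊕ 0xA0 = 0xEE.
C6: E(K, 0xEE) = 0x64; 0x4E ⊕ 0x64 = 0x2A.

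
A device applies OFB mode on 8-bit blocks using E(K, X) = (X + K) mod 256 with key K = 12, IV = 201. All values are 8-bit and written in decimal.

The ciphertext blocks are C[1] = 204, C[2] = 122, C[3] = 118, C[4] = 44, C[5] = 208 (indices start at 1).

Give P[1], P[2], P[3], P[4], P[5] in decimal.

P[1] = 25, P[2] = 155, P[3] = 155, P[4] = 213, P[5] = 213

OFB decryption: S_i = E(K, S_{i−1}) with S_{0} = IV; P_i = C_i ⊕ S_i.
P[1]: S = E(K, 201) = 213; 204 ⊕ 213 = 25.
P[2]: S = E(K, 213) = 225; 122 ⊕ 225 = 155.
P[3]: S = E(K, 225) = 237; 118 ⊕ 237 = 155.
P[4]: S = E(K, 237) = 249; 44 ⊕ 249 = 213.
P[5]: S = E(K, 249) = 5; 208 ⊕ 5 = 213.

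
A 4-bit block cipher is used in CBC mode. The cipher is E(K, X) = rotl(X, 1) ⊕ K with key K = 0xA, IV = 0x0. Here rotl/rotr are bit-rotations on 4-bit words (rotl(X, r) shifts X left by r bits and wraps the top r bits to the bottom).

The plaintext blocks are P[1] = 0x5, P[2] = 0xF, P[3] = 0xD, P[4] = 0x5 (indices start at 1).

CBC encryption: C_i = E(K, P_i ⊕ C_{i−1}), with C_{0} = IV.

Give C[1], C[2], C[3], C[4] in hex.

C[1] = 0x0, C[2] = 0x5, C[3] = 0xB, C[4] = 0x7

C[1]: P[1] ⊕ 0x0 = 0x5; E(K, 0x5) = 0x0.
C[2]: P[2] ⊕ 0x0 = 0xF; E(K, 0xF) = 0x5.
C[3]: P[3] ⊕ 0x5 = 0x8; E(K, 0x8) = 0xB.
C[4]: P[4] ⊕ 0xB = 0xE; E(K, 0xE) = 0x7.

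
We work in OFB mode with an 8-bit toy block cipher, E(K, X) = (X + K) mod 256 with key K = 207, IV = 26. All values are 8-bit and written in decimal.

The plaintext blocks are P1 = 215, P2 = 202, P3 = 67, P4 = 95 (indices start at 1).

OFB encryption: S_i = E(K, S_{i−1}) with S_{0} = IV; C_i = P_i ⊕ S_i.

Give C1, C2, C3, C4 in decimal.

C1: S = E(K, 26) = 233; 215 ⊕ 233 = 62.
C2: S = E(K, 233) = 184; 202 ⊕ 184 = 114.
C3: S = E(K, 184) = 135; 67 ⊕ 135 = 196.
C4: S = E(K, 135) = 86; 95 ⊕ 86 = 9.

C1 = 62, C2 = 114, C3 = 196, C4 = 9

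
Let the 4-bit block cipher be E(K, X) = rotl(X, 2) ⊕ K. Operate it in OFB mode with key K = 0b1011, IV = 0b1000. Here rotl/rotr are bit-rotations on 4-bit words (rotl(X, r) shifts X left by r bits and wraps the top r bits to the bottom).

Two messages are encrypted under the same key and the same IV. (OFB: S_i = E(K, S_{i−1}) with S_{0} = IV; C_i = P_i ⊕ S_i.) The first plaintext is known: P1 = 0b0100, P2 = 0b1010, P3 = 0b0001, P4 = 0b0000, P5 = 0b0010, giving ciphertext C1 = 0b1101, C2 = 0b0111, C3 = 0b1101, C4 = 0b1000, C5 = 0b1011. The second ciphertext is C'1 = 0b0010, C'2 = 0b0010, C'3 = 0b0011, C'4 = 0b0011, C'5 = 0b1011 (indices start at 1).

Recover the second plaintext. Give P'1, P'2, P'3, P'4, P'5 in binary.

In OFB with a reused IV, both messages share the same keystream S_i, so C_i ⊕ C'_i = P_i ⊕ P'_i and thus P'_i = P_i ⊕ C_i ⊕ C'_i.
P'1: 0b0100 ⊕ 0b1101 ⊕ 0b0010 = 0b1011.
P'2: 0b1010 ⊕ 0b0111 ⊕ 0b0010 = 0b1111.
P'3: 0b0001 ⊕ 0b1101 ⊕ 0b0011 = 0b1111.
P'4: 0b0000 ⊕ 0b1000 ⊕ 0b0011 = 0b1011.
P'5: 0b0010 ⊕ 0b1011 ⊕ 0b1011 = 0b0010.

P'1 = 0b1011, P'2 = 0b1111, P'3 = 0b1111, P'4 = 0b1011, P'5 = 0b0010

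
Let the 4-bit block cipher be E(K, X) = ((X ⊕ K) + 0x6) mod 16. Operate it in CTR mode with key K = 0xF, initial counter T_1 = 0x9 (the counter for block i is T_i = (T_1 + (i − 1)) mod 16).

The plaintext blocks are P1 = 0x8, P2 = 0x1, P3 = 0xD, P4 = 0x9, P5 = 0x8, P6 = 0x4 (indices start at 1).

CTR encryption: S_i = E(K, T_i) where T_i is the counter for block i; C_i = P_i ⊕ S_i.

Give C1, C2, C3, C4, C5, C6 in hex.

C1: T = 0x9, S = E(K, T) = 0xC; 0x8 ⊕ 0xC = 0x4.
C2: T = 0xA, S = E(K, T) = 0xB; 0x1 ⊕ 0xB = 0xA.
C3: T = 0xB, S = E(K, T) = 0xA; 0xD ⊕ 0xA = 0x7.
C4: T = 0xC, S = E(K, T) = 0x9; 0x9 ⊕ 0x9 = 0x0.
C5: T = 0xD, S = E(K, T) = 0x8; 0x8 ⊕ 0x8 = 0x0.
C6: T = 0xE, S = E(K, T) = 0x7; 0x4 ⊕ 0x7 = 0x3.

C1 = 0x4, C2 = 0xA, C3 = 0x7, C4 = 0x0, C5 = 0x0, C6 = 0x3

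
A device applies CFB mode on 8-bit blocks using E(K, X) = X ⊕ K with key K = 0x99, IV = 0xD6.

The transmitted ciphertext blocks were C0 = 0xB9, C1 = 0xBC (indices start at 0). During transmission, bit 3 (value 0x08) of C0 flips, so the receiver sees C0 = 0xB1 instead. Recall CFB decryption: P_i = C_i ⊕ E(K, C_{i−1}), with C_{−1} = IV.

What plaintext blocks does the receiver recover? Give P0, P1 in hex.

P0 = 0xFE, P1 = 0x94

Only C0 changed, to 0xB1. In CFB, a change in C_i flips the same bit in P_i and garbles P_{i+1}. Decrypting the received ciphertext:
P0: E(K, 0xD6) = 0x4F; 0xB1 ⊕ 0x4F = 0xFE.
P1: E(K, 0xB1) = 0x28; 0xBC ⊕ 0x28 = 0x94.
Blocks that differ from the original plaintext: P0, P1.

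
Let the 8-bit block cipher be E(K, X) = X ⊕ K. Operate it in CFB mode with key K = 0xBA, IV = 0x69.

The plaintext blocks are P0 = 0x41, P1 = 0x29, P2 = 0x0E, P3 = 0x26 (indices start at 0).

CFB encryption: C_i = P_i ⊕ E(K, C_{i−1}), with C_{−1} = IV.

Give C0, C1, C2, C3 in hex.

C0: E(K, 0x69) = 0xD3; 0x41 ⊕ 0xD3 = 0x92.
C1: E(K, 0x92) = 0x28; 0x29 ⊕ 0x28 = 0x01.
C2: E(K, 0x01) = 0xBB; 0x0E ⊕ 0xBB = 0xB5.
C3: E(K, 0xB5) = 0x0F; 0x26 ⊕ 0x0F = 0x29.

C0 = 0x92, C1 = 0x01, C2 = 0xB5, C3 = 0x29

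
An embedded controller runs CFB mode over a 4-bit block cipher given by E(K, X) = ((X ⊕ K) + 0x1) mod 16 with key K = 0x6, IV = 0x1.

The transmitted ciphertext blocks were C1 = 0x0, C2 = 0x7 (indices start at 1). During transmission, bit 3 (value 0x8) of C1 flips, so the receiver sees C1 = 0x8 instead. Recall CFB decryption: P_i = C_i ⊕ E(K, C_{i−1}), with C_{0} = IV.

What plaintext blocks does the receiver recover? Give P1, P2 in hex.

Only C1 changed, to 0x8. In CFB, a change in C_i flips the same bit in P_i and garbles P_{i+1}. Decrypting the received ciphertext:
P1: E(K, 0x1) = 0x8; 0x8 ⊕ 0x8 = 0x0.
P2: E(K, 0x8) = 0xF; 0x7 ⊕ 0xF = 0x8.
Blocks that differ from the original plaintext: P1, P2.

P1 = 0x0, P2 = 0x8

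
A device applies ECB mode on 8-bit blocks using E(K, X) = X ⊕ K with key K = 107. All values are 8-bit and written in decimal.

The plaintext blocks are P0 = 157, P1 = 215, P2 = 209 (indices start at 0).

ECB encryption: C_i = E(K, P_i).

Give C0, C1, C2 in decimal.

C0 = 246, C1 = 188, C2 = 186

C0: E(K, 157) = 246.
C1: E(K, 215) = 188.
C2: E(K, 209) = 186.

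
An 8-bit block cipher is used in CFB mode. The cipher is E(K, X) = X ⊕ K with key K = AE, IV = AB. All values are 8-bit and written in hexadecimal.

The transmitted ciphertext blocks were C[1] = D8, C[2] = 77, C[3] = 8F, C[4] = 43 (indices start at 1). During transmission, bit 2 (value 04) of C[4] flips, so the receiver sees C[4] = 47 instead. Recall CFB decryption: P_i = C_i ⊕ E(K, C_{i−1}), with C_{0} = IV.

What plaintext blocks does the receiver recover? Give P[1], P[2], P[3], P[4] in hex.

P[1] = DD, P[2] = 01, P[3] = 56, P[4] = 66

Only C[4] changed, to 47. In CFB, a change in C_i flips the same bit in P_i and garbles P_{i+1}. Decrypting the received ciphertext:
P[1]: E(K, AB) = 05; D8 ⊕ 05 = DD.
P[2]: E(K, D8) = 76; 77 ⊕ 76 = 01.
P[3]: E(K, 77) = D9; 8F ⊕ D9 = 56.
P[4]: E(K, 8F) = 21; 47 ⊕ 21 = 66.
Blocks that differ from the original plaintext: P[4].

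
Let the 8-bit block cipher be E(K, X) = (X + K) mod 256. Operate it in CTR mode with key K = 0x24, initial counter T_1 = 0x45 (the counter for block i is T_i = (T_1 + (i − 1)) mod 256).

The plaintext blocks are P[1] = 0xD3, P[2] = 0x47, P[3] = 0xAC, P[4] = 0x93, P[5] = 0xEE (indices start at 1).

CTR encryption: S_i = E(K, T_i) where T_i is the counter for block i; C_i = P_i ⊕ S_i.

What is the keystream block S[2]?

C[1]: T = 0x45, S = E(K, T) = 0x69; 0xD3 ⊕ 0x69 = 0xBA.
C[2]: T = 0x46, S = E(K, T) = 0x6A; 0x47 ⊕ 0x6A = 0x2D.
So S[2] = 0x6A.

0x6A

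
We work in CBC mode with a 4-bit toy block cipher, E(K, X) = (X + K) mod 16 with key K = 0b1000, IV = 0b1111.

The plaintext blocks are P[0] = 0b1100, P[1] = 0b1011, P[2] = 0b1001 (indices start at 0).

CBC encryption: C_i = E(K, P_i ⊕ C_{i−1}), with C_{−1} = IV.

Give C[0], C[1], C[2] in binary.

C[0]: P[0] ⊕ 0b1111 = 0b0011; E(K, 0b0011) = 0b1011.
C[1]: P[1] ⊕ 0b1011 = 0b0000; E(K, 0b0000) = 0b1000.
C[2]: P[2] ⊕ 0b1000 = 0b0001; E(K, 0b0001) = 0b1001.

C[0] = 0b1011, C[1] = 0b1000, C[2] = 0b1001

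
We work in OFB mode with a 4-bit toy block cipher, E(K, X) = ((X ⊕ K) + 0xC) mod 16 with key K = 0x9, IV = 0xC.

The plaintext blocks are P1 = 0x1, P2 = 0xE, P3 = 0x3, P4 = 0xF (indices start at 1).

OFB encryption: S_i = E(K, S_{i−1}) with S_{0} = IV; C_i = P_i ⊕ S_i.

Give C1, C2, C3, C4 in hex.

C1: S = E(K, 0xC) = 0x1; 0x1 ⊕ 0x1 = 0x0.
C2: S = E(K, 0x1) = 0x4; 0xE ⊕ 0x4 = 0xA.
C3: S = E(K, 0x4) = 0x9; 0x3 ⊕ 0x9 = 0xA.
C4: S = E(K, 0x9) = 0xC; 0xF ⊕ 0xC = 0x3.

C1 = 0x0, C2 = 0xA, C3 = 0xA, C4 = 0x3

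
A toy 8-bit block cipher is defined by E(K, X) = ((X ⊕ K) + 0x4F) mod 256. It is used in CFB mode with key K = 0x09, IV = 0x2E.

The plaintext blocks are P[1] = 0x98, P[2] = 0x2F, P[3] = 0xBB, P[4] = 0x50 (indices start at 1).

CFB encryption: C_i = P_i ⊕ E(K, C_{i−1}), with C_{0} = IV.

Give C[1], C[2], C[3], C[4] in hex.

C[1]: E(K, 0x2E) = 0x76; 0x98 ⊕ 0x76 = 0xEE.
C[2]: E(K, 0xEE) = 0x36; 0x2F ⊕ 0x36 = 0x19.
C[3]: E(K, 0x19) = 0x5F; 0xBB ⊕ 0x5F = 0xE4.
C[4]: E(K, 0xE4) = 0x3C; 0x50 ⊕ 0x3C = 0x6C.

C[1] = 0xEE, C[2] = 0x19, C[3] = 0xE4, C[4] = 0x6C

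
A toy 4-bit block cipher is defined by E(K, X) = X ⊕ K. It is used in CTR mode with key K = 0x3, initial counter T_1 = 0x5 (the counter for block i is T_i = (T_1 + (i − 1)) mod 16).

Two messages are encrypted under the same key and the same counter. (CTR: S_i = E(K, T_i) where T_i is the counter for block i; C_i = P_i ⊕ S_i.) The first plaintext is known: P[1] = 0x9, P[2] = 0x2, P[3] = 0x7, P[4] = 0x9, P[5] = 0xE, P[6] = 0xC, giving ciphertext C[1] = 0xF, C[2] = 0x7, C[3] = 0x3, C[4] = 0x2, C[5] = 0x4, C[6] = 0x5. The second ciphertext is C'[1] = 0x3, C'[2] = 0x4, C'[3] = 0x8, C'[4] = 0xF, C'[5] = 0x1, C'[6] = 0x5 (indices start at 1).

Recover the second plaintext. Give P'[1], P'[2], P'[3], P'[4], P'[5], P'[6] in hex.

P'[1] = 0x5, P'[2] = 0x1, P'[3] = 0xC, P'[4] = 0x4, P'[5] = 0xB, P'[6] = 0xC

In CTR with a reused counter, both messages share the same keystream S_i, so C_i ⊕ C'_i = P_i ⊕ P'_i and thus P'_i = P_i ⊕ C_i ⊕ C'_i.
P'[1]: 0x9 ⊕ 0xF ⊕ 0x3 = 0x5.
P'[2]: 0x2 ⊕ 0x7 ⊕ 0x4 = 0x1.
P'[3]: 0x7 ⊕ 0x3 ⊕ 0x8 = 0xC.
P'[4]: 0x9 ⊕ 0x2 ⊕ 0xF = 0x4.
P'[5]: 0xE ⊕ 0x4 ⊕ 0x1 = 0xB.
P'[6]: 0xC ⊕ 0x5 ⊕ 0x5 = 0xC.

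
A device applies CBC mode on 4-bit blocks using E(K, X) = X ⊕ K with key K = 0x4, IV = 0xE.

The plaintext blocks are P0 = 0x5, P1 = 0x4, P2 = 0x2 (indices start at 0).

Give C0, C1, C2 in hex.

CBC encryption: C_i = E(K, P_i ⊕ C_{i−1}), with C_{−1} = IV.
C0: P0 ⊕ 0xE = 0xB; E(K, 0xB) = 0xF.
C1: P1 ⊕ 0xF = 0xB; E(K, 0xB) = 0xF.
C2: P2 ⊕ 0xF = 0xD; E(K, 0xD) = 0x9.

C0 = 0xF, C1 = 0xF, C2 = 0x9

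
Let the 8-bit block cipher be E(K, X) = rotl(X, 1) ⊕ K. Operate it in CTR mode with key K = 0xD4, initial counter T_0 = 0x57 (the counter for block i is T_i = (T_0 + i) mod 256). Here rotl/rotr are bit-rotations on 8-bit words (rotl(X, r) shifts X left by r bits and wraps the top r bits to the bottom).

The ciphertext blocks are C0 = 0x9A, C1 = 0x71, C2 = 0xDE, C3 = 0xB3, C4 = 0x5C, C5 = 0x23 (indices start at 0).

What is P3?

P3 = 0xD3

CTR decryption: S_i = E(K, T_i) where T_i is the counter for block i; P_i = C_i ⊕ S_i.
P3: T = 0x5A, S = E(K, T) = 0x60; 0xB3 ⊕ 0x60 = 0xD3.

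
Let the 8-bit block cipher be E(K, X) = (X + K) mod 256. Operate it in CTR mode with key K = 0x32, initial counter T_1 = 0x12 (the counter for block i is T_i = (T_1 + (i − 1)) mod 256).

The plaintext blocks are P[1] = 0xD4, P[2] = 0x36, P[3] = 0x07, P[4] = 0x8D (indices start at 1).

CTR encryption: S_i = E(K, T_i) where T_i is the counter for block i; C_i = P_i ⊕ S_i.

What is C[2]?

C[1]: T = 0x12, S = E(K, T) = 0x44; 0xD4 ⊕ 0x44 = 0x90.
C[2]: T = 0x13, S = E(K, T) = 0x45; 0x36 ⊕ 0x45 = 0x73.

C[2] = 0x73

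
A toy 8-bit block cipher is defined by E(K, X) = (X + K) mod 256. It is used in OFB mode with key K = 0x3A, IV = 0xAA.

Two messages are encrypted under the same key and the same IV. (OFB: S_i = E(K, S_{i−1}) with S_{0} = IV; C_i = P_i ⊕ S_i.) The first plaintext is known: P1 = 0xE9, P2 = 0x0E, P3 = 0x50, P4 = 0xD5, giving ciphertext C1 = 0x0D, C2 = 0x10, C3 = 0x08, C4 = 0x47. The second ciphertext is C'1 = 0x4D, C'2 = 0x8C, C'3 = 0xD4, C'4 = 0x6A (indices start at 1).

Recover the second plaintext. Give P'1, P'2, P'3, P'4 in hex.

P'1 = 0xA9, P'2 = 0x92, P'3 = 0x8C, P'4 = 0xF8

In OFB with a reused IV, both messages share the same keystream S_i, so C_i ⊕ C'_i = P_i ⊕ P'_i and thus P'_i = P_i ⊕ C_i ⊕ C'_i.
P'1: 0xE9 ⊕ 0x0D ⊕ 0x4D = 0xA9.
P'2: 0x0E ⊕ 0x10 ⊕ 0x8C = 0x92.
P'3: 0x50 ⊕ 0x08 ⊕ 0xD4 = 0x8C.
P'4: 0xD5 ⊕ 0x47 ⊕ 0x6A = 0xF8.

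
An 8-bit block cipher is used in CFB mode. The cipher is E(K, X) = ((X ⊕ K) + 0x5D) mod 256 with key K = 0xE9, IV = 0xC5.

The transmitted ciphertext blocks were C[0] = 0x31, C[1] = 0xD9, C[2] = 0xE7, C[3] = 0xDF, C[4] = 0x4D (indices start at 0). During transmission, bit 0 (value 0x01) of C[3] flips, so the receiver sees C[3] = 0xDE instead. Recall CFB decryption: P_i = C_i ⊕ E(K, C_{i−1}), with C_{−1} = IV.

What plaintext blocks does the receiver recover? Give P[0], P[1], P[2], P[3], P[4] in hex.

P[0] = 0xB8, P[1] = 0xEC, P[2] = 0x6A, P[3] = 0xB5, P[4] = 0xD9

Only C[3] changed, to 0xDE. In CFB, a change in C_i flips the same bit in P_i and garbles P_{i+1}. Decrypting the received ciphertext:
P[0]: E(K, 0xC5) = 0x89; 0x31 ⊕ 0x89 = 0xB8.
P[1]: E(K, 0x31) = 0x35; 0xD9 ⊕ 0x35 = 0xEC.
P[2]: E(K, 0xD9) = 0x8D; 0xE7 ⊕ 0x8D = 0x6A.
P[3]: E(K, 0xE7) = 0x6B; 0xDE ⊕ 0x6B = 0xB5.
P[4]: E(K, 0xDE) = 0x94; 0x4D ⊕ 0x94 = 0xD9.
Blocks that differ from the original plaintext: P[3], P[4].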